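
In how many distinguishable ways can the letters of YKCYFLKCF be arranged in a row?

Letter multiplicities in YKCYFLKCF: C×2, F×2, K×2, L×1, Y×2.
The number of distinct arrangements is 9!/(2!·2!·2!·2!) = 362880/16 = 22680.

22680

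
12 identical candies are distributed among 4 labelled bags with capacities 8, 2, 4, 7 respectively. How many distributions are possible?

Without the upper bounds there are C(15,3) = 455 ways to split 12 among 4 bags.
Subtract solutions that violate a single cap (substitute x_i' = x_i − (cap_i+1)): x_1 ≥ 9 gives C(6,3) = 20; x_2 ≥ 3 gives C(12,3) = 220; x_3 ≥ 5 gives C(10,3) = 120; x_4 ≥ 8 gives C(7,3) = 35. Together 395.
Add back pairs where two caps are both exceeded: 1 + 0 + 0 + 35 + 4 + 0 = 40.
By inclusion–exclusion the count is 455 − 395 + 40 = 100.

100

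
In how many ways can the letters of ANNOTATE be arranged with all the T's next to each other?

1260

Treat the 2 copies of T as a single block. The multiset to arrange is then {TT, A, A, E, N, N, O}, 7 items in all.
That gives (7)!/(2!·2!) = 1260 arrangements.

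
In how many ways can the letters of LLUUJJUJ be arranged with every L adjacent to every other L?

Treat the 2 copies of L as a single block. The multiset to arrange is then {LL, J, J, J, U, U, U}, 7 items in all.
That gives (7)!/(3!·3!) = 140 arrangements.

140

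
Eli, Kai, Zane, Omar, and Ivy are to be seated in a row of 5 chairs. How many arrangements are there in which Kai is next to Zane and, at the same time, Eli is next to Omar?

Treat {Kai,Zane} as one block (2 orders) and {Eli,Omar} as another (2 orders).
That leaves 3 units to arrange: 2 × 2 × 3! = 4 × 6 = 24.

24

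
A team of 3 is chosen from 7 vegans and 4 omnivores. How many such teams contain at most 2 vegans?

Split by how many vegans are chosen (0 through 2).
Sum: C(7,0)·C(4,3) + C(7,1)·C(4,2) + C(7,2)·C(4,1) = 4 + 42 + 84 = 130.

130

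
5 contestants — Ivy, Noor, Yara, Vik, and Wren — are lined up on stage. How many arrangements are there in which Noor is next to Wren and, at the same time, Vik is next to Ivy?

24

Treat {Noor,Wren} as one block (2 orders) and {Vik,Ivy} as another (2 orders).
That leaves 3 units to arrange: 2 × 2 × 3! = 4 × 6 = 24.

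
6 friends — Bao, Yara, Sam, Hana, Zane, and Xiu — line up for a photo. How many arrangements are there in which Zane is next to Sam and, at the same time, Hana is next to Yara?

Treat {Zane,Sam} as one block (2 orders) and {Hana,Yara} as another (2 orders).
That leaves 4 units to arrange: 2 × 2 × 4! = 4 × 24 = 96.

96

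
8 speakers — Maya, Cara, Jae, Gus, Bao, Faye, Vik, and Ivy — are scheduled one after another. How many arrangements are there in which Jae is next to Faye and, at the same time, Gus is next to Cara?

Treat {Jae,Faye} as one block (2 orders) and {Gus,Cara} as another (2 orders).
That leaves 6 units to arrange: 2 × 2 × 6! = 4 × 720 = 2880.

2880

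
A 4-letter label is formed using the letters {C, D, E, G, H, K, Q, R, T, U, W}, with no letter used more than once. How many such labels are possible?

This is a permutation of 4 out of 11: P(11,4) = 11!/7!.
11 × 10 × 9 × 8 = 7920.

7920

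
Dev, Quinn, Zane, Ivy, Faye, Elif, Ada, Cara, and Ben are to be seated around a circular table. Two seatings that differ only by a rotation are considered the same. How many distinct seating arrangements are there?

Seat Dev anywhere (absorbing the rotational symmetry), then permute the other 8: (8)! = 40320.

40320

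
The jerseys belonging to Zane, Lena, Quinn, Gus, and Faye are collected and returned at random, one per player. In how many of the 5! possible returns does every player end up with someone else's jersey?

This is the derangement count D_5: permutations of 5 items with no fixed point.
By inclusion–exclusion this is Σ_{j=0}^{5} (−1)^j C(5,j)·(5−j)!.
Computing: 120 − 120 + 60 − 20 + 5 − 1 = 44.

44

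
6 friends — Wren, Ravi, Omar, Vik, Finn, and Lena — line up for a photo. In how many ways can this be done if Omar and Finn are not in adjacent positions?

Of the 6! = 720 arrangements, those with Omar and Finn adjacent number 2 × 5! = 240 (treat the pair as a block with 2 internal orders).
So 720 − 240 = 480 arrangements keep them apart.

480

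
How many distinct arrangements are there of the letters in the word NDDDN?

10

NDDDN has 5 letters with D appearing 3 times and N appearing twice.
So there are 5! / (3!·2!) = 10 distinguishable arrangements.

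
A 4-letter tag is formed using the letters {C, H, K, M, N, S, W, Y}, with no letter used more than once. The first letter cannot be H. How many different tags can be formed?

The first letter has 8−1 = 7 choices (anything except H).
The remaining 3 letters are filled from the other 7 symbols without repetition: 7 × 6 × 5 = 210.
Total: 7 × 210 = 1470.

1470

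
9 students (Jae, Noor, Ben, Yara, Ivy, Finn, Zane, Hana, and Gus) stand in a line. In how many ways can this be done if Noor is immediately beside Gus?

Treat {Noor, Gus} as a single unit. There are 8 units to order, and the pair itself can be ordered 2 ways.
So the count is 2·(8)! = 80640.

80640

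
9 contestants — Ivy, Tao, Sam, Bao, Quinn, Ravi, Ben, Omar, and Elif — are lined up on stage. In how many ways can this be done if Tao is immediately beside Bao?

Place the 7 others and the Tao-Bao pair as 8 objects in a line; the pair has 2 internal arrangements.
That gives 2 × 8! = 2 × 40320 = 80640.

80640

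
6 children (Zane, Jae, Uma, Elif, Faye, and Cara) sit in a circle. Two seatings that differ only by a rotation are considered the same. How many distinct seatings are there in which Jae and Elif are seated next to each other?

Treat {Jae, Elif} as one unit (2 internal orders) and seat the resulting 5 units around the table: (4)! circular arrangements.
So 2 × (4)! = 2 × 24 = 48.

48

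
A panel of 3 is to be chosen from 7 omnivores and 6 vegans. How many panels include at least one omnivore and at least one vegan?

With no constraint there are C(13,3) = 286 possible selections.
Selections missing a whole group: no omnivores → C(6,3) = 20; no vegans → C(7,3) = 35.
Both groups omitted at once is impossible, so 286 − 55 = 231.

231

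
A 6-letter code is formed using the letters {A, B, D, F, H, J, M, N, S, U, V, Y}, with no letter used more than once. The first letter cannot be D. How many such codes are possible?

The first letter has 12−1 = 11 choices (anything except D).
The remaining 5 letters are filled from the other 11 symbols without repetition: 11 × 10 × 9 × 8 × 7 = 55440.
Total: 11 × 55440 = 609840.

609840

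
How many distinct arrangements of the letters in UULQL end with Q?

6

Fix Q in the last position and arrange the remaining 4 letters.
Those 4 letters have L appearing twice and U appearing twice, giving (4)!/(2!·2!) = 6.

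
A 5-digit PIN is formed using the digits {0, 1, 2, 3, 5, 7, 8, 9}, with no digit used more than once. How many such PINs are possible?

This is a permutation of 5 out of 8: P(8,5) = 8!/3!.
That product is 8 × 7 × 6 × 5 × 4 = 6720.

6720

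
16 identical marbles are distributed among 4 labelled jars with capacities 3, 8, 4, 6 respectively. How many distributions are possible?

Ignoring the caps, the number of non-negative solutions to x_1+…+x_4 = 16 is C(19,3) = 969.
Subtract solutions that violate a single cap (substitute x_i' = x_i − (cap_i+1)): x_1 ≥ 4 gives C(15,3) = 455; x_2 ≥ 9 gives C(10,3) = 120; x_3 ≥ 5 gives C(14,3) = 364; x_4 ≥ 7 gives C(12,3) = 220. Together 1159.
Add back pairs where two caps are both exceeded: 20 + 120 + 56 + 10 + 1 + 35 = 242.
Subtract triples: 0 + 0 + 1 + 0 = 1.
By inclusion–exclusion the count is 969 − 1159 + 242 − 1 = 51.

51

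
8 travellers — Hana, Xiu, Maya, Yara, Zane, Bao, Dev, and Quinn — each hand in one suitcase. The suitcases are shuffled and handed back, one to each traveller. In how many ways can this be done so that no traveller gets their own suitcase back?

Count assignments avoiding every fixed point. For any j of the 8 travellers fixed to their own suitcase, the other 8−j can be arranged in (8−j)! ways.
By inclusion–exclusion this is Σ_{j=0}^{8} (−1)^j C(8,j)·(8−j)!.
Computing: 40320 − 40320 + 20160 − 6720 + 1680 − 336 + 56 − 8 + 1 = 14833.

14833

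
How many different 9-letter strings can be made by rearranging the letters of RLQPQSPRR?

15120

Letter multiplicities in RLQPQSPRR: L×1, P×2, Q×2, R×3, S×1.
The number of distinct arrangements is 9!/(3!·2!·2!) = 362880/24 = 15120.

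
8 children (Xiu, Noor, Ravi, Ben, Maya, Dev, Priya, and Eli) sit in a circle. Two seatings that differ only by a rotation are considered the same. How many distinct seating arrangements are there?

Around a circle, 8 distinct people have 8!/8 = (7)! = 5040 rotationally distinct seatings.

5040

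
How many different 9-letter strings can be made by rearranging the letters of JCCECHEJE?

5040

Letter multiplicities in JCCECHEJE: C×3, E×3, H×1, J×2.
The number of distinct arrangements is 9!/(3!·3!·2!) = 362880/72 = 5040.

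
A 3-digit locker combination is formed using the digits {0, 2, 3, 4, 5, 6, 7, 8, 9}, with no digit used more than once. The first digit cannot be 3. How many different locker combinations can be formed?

The first digit has 9−1 = 8 choices (anything except 3).
The remaining 2 digits are filled from the other 8 symbols without repetition: 8 × 7 = 56.
Total: 8 × 56 = 448.

448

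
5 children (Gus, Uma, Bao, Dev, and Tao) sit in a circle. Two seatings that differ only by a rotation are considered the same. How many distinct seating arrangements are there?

Fix one person's seat to break rotational symmetry; the remaining 4 people can be arranged in (4)! = 24 ways.

24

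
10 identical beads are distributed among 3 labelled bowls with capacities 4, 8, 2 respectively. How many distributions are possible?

12

Without the upper bounds there are C(12,2) = 66 ways to split 10 among 3 bowls.
Subtract solutions that violate a single cap (substitute x_i' = x_i − (cap_i+1)): x_1 ≥ 5 gives C(7,2) = 21; x_2 ≥ 9 gives C(3,2) = 3; x_3 ≥ 3 gives C(9,2) = 36. Together 60.
Add back pairs where two caps are both exceeded: 0 + 6 + 0 = 6.
By inclusion–exclusion the count is 66 − 60 + 6 = 12.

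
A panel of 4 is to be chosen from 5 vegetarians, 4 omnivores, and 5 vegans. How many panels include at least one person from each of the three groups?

550

With no constraint there are C(14,4) = 1001 possible selections.
Selections missing a whole group: no vegetarians → C(9,4) = 126; no omnivores → C(10,4) = 210; no vegans → C(9,4) = 126.
Add back selections omitting two groups (i.e. drawn from a single group): C(5,4) + C(4,4) + C(5,4) = 11.
By inclusion–exclusion: 1001 − 462 + 11 = 550.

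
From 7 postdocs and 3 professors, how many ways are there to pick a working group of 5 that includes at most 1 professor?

126

Split by how many professors are chosen (0 through 1).
Sum: C(3,0)·C(7,5) + C(3,1)·C(7,4) = 21 + 105 = 126.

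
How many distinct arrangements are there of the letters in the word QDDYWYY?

420

QDDYWYY has 7 letters with D appearing twice and Y appearing 3 times.
So there are 7! / (3!·2!) = 420 distinguishable arrangements.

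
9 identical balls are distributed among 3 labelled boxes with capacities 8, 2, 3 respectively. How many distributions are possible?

11

Without the upper bounds there are C(11,2) = 55 ways to split 9 among 3 boxes.
Subtract solutions that violate a single cap (substitute x_i' = x_i − (cap_i+1)): x_1 ≥ 9 gives C(2,2) = 1; x_2 ≥ 3 gives C(8,2) = 28; x_3 ≥ 4 gives C(7,2) = 21. Together 50.
Add back pairs where two caps are both exceeded: 0 + 0 + 6 = 6.
By inclusion–exclusion the count is 55 − 50 + 6 = 11.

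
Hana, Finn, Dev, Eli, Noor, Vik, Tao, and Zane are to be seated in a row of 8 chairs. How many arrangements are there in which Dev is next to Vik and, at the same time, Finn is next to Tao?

Treat {Dev,Vik} as one block (2 orders) and {Finn,Tao} as another (2 orders).
That leaves 6 units to arrange: 2 × 2 × 6! = 4 × 720 = 2880.

2880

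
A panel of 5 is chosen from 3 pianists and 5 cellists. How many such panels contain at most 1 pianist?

Split by how many pianists are chosen (0 through 1).
Sum: C(3,0)·C(5,5) + C(3,1)·C(5,4) = 1 + 15 = 16.

16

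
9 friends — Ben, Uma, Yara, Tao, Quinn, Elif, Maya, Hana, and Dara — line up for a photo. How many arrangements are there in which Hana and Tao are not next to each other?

282240

There are 9! = 362880 arrangements in all. If Hana and Tao are adjacent, merging them into one block gives 2·(8)! = 80640 arrangements.
So 362880 − 80640 = 282240 arrangements keep them apart.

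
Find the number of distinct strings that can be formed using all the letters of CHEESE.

120

The 6 letters of CHEESE have repeats: E appearing 3 times.
The number of distinct arrangements is 6!/(3!) = 720/6 = 120.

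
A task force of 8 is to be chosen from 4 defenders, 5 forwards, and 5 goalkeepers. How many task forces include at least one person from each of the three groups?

2940

Unrestricted: C(14,8) = 3003 ways to pick any 8 of the 14.
Subtract selections that omit an entire group: no defenders → C(10,8) = 45; no forwards → C(9,8) = 9; no goalkeepers → C(9,8) = 9.
Add back selections omitting two groups (i.e. drawn from a single group): C(4,8) + C(5,8) + C(5,8) = 0.
By inclusion–exclusion: 3003 − 63 + 0 = 2940.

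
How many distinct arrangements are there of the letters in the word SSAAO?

30

SSAAO has 5 letters with A appearing twice and S appearing twice.
So there are 5! / (2!·2!) = 30 distinguishable arrangements.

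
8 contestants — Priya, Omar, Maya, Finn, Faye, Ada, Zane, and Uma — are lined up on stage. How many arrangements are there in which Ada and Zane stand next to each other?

Place the 6 others and the Ada-Zane pair as 7 objects in a line; the pair has 2 internal arrangements.
That gives 2 × 7! = 2 × 5040 = 10080.

10080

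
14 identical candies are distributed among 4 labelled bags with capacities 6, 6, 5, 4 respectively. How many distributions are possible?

Ignoring the caps, the number of non-negative solutions to x_1+…+x_4 = 14 is C(17,3) = 680.
Subtract solutions that violate a single cap (substitute x_i' = x_i − (cap_i+1)): x_1 ≥ 7 gives C(10,3) = 120; x_2 ≥ 7 gives C(10,3) = 120; x_3 ≥ 6 gives C(11,3) = 165; x_4 ≥ 5 gives C(12,3) = 220. Together 625.
Add back pairs where two caps are both exceeded: 1 + 4 + 10 + 4 + 10 + 20 = 49.
By inclusion–exclusion the count is 680 − 625 + 49 = 104.

104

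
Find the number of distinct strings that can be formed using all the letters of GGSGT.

20

GGSGT has 5 letters with G appearing 3 times.
The number of distinct arrangements is 5!/(3!) = 120/6 = 20.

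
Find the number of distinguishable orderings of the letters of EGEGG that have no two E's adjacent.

There are 5!/(3!·2!) = 10 arrangements of EGEGG in total.
Arrangements with the E's together: treat EE as one letter, giving (4)!/(3!) = 4.
Subtracting, 10 − 4 = 6 arrangements keep the E's apart.

6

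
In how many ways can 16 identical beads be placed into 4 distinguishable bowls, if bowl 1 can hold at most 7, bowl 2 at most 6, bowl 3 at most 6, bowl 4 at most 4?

Without the upper bounds there are C(19,3) = 969 ways to split 16 among 4 bowls.
Subtract solutions that violate a single cap (substitute x_i' = x_i − (cap_i+1)): x_1 ≥ 8 gives C(11,3) = 165; x_2 ≥ 7 gives C(12,3) = 220; x_3 ≥ 7 gives C(12,3) = 220; x_4 ≥ 5 gives C(14,3) = 364. Together 969.
Add back pairs where two caps are both exceeded: 4 + 4 + 20 + 10 + 35 + 35 = 108.
By inclusion–exclusion the count is 969 − 969 + 108 = 108.

108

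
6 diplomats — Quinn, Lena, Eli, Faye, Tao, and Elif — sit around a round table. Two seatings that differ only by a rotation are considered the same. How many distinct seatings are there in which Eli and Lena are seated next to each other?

Glue Eli and Lena into a block (2 internal orders). Seating 5 units around a circle gives (4)! arrangements.
So 2 × (4)! = 2 × 24 = 48.

48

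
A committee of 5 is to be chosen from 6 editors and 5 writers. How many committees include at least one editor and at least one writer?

455

With no constraint there are C(11,5) = 462 possible selections.
Selections missing a whole group: no editors → C(5,5) = 1; no writers → C(6,5) = 6.
Both groups omitted at once is impossible, so 462 − 7 = 455.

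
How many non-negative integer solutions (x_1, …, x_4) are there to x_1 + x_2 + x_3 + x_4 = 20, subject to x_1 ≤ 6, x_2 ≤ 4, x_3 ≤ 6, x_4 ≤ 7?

20

Ignoring the caps, the number of non-negative solutions to x_1+…+x_4 = 20 is C(23,3) = 1771.
Subtract solutions that violate a single cap (substitute x_i' = x_i − (cap_i+1)): x_1 ≥ 7 gives C(16,3) = 560; x_2 ≥ 5 gives C(18,3) = 816; x_3 ≥ 7 gives C(16,3) = 560; x_4 ≥ 8 gives C(15,3) = 455. Together 2391.
Add back pairs where two caps are both exceeded: 165 + 84 + 56 + 165 + 120 + 56 = 646.
Subtract triples: 4 + 1 + 0 + 1 = 6.
By inclusion–exclusion the count is 1771 − 2391 + 646 − 6 = 20.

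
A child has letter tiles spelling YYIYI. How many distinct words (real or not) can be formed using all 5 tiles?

10

YYIYI has 5 letters with I appearing twice and Y appearing 3 times.
Dividing 5! = 120 by 3!·2! = 12 for the repeated letters gives 10.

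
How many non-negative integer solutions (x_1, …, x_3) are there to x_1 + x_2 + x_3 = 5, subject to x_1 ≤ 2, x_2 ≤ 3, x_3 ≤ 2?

6

By stars and bars, unrestricted non-negative solutions to x_1+…+x_3 = 5 number C(5+2,2) = 21.
Subtract solutions that violate a single cap (substitute x_i' = x_i − (cap_i+1)): x_1 ≥ 3 gives C(4,2) = 6; x_2 ≥ 4 gives C(3,2) = 3; x_3 ≥ 3 gives C(4,2) = 6. Together 15.
No two caps can be exceeded simultaneously, so the pair terms are all 0.
By inclusion–exclusion the count is 21 − 15 + 0 = 6.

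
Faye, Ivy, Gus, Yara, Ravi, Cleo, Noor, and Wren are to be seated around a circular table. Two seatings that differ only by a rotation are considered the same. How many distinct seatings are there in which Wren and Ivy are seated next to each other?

1440

Glue Wren and Ivy into a block (2 internal orders). Seating 7 units around a circle gives (6)! arrangements.
So 2 × (6)! = 2 × 720 = 1440.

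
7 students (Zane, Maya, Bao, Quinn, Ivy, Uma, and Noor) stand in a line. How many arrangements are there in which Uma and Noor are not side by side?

3600

Of the 7! = 5040 arrangements, those with Uma and Noor adjacent number 2 × 6! = 1440 (treat the pair as a block with 2 internal orders).
So 5040 − 1440 = 3600 arrangements keep them apart.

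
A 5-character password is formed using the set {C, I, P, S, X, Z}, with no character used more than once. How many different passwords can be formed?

This is a permutation of 5 out of 6: P(6,5) = 6!/1!.
6 × 5 × 4 × 3 × 2 = 720.

720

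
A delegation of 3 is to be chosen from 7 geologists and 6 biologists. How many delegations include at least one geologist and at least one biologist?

Unrestricted: C(13,3) = 286 ways to pick any 3 of the 13.
Subtract selections that omit an entire group: no geologists → C(6,3) = 20; no biologists → C(7,3) = 35.
Both groups omitted at once is impossible, so 286 − 55 = 231.

231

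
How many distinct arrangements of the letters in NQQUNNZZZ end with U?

With the last slot taken by U, it remains to arrange the other 8 letters (NQQNNZZZ).
Those 8 letters have N appearing 3 times, Q appearing twice, and Z appearing 3 times, giving (8)!/(3!·3!·2!) = 560.

560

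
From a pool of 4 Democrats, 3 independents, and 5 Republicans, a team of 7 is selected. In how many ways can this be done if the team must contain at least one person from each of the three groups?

With no constraint there are C(12,7) = 792 possible selections.
Selections missing a whole group: no Democrats → C(8,7) = 8; no independents → C(9,7) = 36; no Republicans → C(7,7) = 1.
Add back selections omitting two groups (i.e. drawn from a single group): C(4,7) + C(3,7) + C(5,7) = 0.
By inclusion–exclusion: 792 − 45 + 0 = 747.

747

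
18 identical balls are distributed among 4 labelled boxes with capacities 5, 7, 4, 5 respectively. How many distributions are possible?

Without the upper bounds there are C(21,3) = 1330 ways to split 18 among 4 boxes.
Subtract solutions that violate a single cap (substitute x_i' = x_i − (cap_i+1)): x_1 ≥ 6 gives C(15,3) = 455; x_2 ≥ 8 gives C(13,3) = 286; x_3 ≥ 5 gives C(16,3) = 560; x_4 ≥ 6 gives C(15,3) = 455. Together 1756.
Add back pairs where two caps are both exceeded: 35 + 120 + 84 + 56 + 35 + 120 = 450.
Subtract triples: 0 + 0 + 4 + 0 = 4.
By inclusion–exclusion the count is 1330 − 1756 + 450 − 4 = 20.

20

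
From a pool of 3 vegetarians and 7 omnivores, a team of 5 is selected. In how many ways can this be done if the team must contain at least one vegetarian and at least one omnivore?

231

With no constraint there are C(10,5) = 252 possible selections.
Subtract selections that omit an entire group: no vegetarians → C(7,5) = 21; no omnivores → C(3,5) = 0.
Both groups omitted at once is impossible, so 252 − 21 = 231.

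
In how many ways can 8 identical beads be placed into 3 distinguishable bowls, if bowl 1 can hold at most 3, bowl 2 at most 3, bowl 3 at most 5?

10

Ignoring the caps, the number of non-negative solutions to x_1+…+x_3 = 8 is C(10,2) = 45.
Subtract solutions that violate a single cap (substitute x_i' = x_i − (cap_i+1)): x_1 ≥ 4 gives C(6,2) = 15; x_2 ≥ 4 gives C(6,2) = 15; x_3 ≥ 6 gives C(4,2) = 6. Together 36.
Add back pairs where two caps are both exceeded: 1 + 0 + 0 = 1.
By inclusion–exclusion the count is 45 − 36 + 1 = 10.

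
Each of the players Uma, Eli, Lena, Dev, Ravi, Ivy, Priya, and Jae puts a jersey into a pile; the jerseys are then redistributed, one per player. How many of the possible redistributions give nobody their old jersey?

14833

Count assignments avoiding every fixed point. For any j of the 8 players fixed to their old jersey, the other 8−j can be arranged in (8−j)! ways.
By inclusion–exclusion this is Σ_{j=0}^{8} (−1)^j C(8,j)·(8−j)!.
Computing: 40320 − 40320 + 20160 − 6720 + 1680 − 336 + 56 − 8 + 1 = 14833.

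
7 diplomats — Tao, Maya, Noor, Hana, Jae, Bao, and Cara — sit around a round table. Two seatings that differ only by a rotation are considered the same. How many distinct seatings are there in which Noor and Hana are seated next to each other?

240

Treat {Noor, Hana} as one unit (2 internal orders) and seat the resulting 6 units around the table: (5)! circular arrangements.
So 2 × (5)! = 2 × 120 = 240.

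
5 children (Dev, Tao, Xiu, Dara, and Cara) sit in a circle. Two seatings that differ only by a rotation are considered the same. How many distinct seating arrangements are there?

24

Fix one person's seat to break rotational symmetry; the remaining 4 people can be arranged in (4)! = 24 ways.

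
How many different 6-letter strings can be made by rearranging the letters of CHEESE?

120

Letter multiplicities in CHEESE: C×1, E×3, H×1, S×1.
So there are 6! / (3!) = 120 distinguishable arrangements.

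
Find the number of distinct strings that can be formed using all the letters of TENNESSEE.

The 9 letters of TENNESSEE have repeats: E appearing 4 times, N appearing twice, and S appearing twice.
The number of distinct arrangements is 9!/(4!·2!·2!) = 362880/96 = 3780.

3780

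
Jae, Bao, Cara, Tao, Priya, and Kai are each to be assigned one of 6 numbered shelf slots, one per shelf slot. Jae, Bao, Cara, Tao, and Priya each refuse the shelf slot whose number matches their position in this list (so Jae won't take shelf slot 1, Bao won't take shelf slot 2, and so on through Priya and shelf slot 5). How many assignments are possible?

Let Aᵢ (for 1 ≤ i ≤ 5) be the placements that put person i in their forbidden shelf slot. Any j of these fix j positions, leaving (6−j)! ways to fill the rest, and there are C(5,j) ways to pick which j.
By inclusion–exclusion, the number of valid placements is Σ_{j=0}^{5} (−1)^j C(5,j)·(6−j)!.
Computing: 720 − 600 + 240 − 60 + 10 − 1 = 309.

309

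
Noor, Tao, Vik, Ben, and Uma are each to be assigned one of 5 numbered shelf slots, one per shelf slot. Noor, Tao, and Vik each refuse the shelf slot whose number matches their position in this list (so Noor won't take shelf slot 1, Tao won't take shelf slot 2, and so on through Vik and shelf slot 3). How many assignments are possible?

64

Let Aᵢ (for i ∈ {1, 2, 3}) be the placements that put person i in their forbidden shelf slot. Any j of these fix j positions, leaving (5−j)! ways to fill the rest, and there are C(3,j) ways to pick which j.
By inclusion–exclusion, the number of valid placements is Σ_{j=0}^{3} (−1)^j C(3,j)·(5−j)!.
Computing: 120 − 72 + 18 − 2 = 64.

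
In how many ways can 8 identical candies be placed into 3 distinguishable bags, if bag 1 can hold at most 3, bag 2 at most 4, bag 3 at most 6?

17

Ignoring the caps, the number of non-negative solutions to x_1+…+x_3 = 8 is C(10,2) = 45.
Subtract solutions that violate a single cap (substitute x_i' = x_i − (cap_i+1)): x_1 ≥ 4 gives C(6,2) = 15; x_2 ≥ 5 gives C(5,2) = 10; x_3 ≥ 7 gives C(3,2) = 3. Together 28.
No two caps can be exceeded simultaneously, so the pair terms are all 0.
By inclusion–exclusion the count is 45 − 28 + 0 = 17.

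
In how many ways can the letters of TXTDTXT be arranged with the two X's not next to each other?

Total arrangements of TXTDTXT: 7!/(4!·2!) = 105.
If the two X's are adjacent, glue them into one block, leaving 6 items to arrange: (6)!/(4!) = 30 ways.
Subtracting, 105 − 30 = 75 arrangements keep the X's apart.

75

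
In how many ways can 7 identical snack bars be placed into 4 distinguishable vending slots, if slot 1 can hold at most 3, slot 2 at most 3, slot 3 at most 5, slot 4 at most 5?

Without the upper bounds there are C(10,3) = 120 ways to split 7 among 4 vending slots.
Subtract solutions that violate a single cap (substitute x_i' = x_i − (cap_i+1)): x_1 ≥ 4 gives C(6,3) = 20; x_2 ≥ 4 gives C(6,3) = 20; x_3 ≥ 6 gives C(4,3) = 4; x_4 ≥ 6 gives C(4,3) = 4. Together 48.
No two caps can be exceeded simultaneously, so the pair terms are all 0.
By inclusion–exclusion the count is 120 − 48 + 0 = 72.

72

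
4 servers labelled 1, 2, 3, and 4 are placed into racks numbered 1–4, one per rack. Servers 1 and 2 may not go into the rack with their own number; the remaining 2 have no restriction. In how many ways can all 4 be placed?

14

Let Aᵢ (for i ∈ {1, 2}) be the placements that put server i in its forbidden rack. Any j of these fix j positions, leaving (4−j)! ways to fill the rest, and there are C(2,j) ways to pick which j.
By inclusion–exclusion, the number of valid placements is Σ_{j=0}^{2} (−1)^j C(2,j)·(4−j)!.
Computing: 24 − 12 + 2 = 14.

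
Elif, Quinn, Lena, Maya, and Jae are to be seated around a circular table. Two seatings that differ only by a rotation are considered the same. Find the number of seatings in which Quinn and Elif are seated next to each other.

Glue Quinn and Elif into a block (2 internal orders). Seating 4 units around a circle gives (3)! arrangements.
So 2 × (3)! = 2 × 6 = 12.

12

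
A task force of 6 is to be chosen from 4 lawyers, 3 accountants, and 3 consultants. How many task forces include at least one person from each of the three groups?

Total 6-person selections from all 10: C(10,6) = 210.
Selections missing a whole group: no lawyers → C(6,6) = 1; no accountants → C(7,6) = 7; no consultants → C(7,6) = 7.
Add back selections omitting two groups (i.e. drawn from a single group): C(4,6) + C(3,6) + C(3,6) = 0.
By inclusion–exclusion: 210 − 15 + 0 = 195.

195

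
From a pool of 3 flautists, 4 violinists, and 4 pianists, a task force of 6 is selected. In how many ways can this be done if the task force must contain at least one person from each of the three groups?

Unrestricted: C(11,6) = 462 ways to pick any 6 of the 11.
Selections missing a whole group: no flautists → C(8,6) = 28; no violinists → C(7,6) = 7; no pianists → C(7,6) = 7.
Add back selections omitting two groups (i.e. drawn from a single group): C(3,6) + C(4,6) + C(4,6) = 0.
By inclusion–exclusion: 462 − 42 + 0 = 420.

420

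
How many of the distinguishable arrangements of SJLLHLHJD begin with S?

1680

Fix S in the first position and arrange the remaining 8 letters.
Those 8 letters have H appearing twice, J appearing twice, and L appearing 3 times, giving (8)!/(3!·2!·2!) = 1680.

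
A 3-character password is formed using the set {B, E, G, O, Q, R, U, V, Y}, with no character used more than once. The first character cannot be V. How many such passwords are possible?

The first character has 9−1 = 8 choices (anything except V).
The remaining 2 characters are filled from the other 8 symbols without repetition: 8 × 7 = 56.
Total: 8 × 56 = 448.

448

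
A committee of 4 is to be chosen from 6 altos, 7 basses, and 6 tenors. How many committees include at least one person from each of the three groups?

2016

Total 4-person selections from all 19: C(19,4) = 3876.
Selections missing a whole group: no altos → C(13,4) = 715; no basses → C(12,4) = 495; no tenors → C(13,4) = 715.
Add back selections omitting two groups (i.e. drawn from a single group): C(6,4) + C(7,4) + C(6,4) = 65.
By inclusion–exclusion: 3876 − 1925 + 65 = 2016.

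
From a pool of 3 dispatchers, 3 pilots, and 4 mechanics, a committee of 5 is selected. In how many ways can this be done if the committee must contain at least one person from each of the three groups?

Total 5-person selections from all 10: C(10,5) = 252.
Subtract selections that omit an entire group: no dispatchers → C(7,5) = 21; no pilots → C(7,5) = 21; no mechanics → C(6,5) = 6.
Add back selections omitting two groups (i.e. drawn from a single group): C(3,5) + C(3,5) + C(4,5) = 0.
By inclusion–exclusion: 252 − 48 + 0 = 204.

204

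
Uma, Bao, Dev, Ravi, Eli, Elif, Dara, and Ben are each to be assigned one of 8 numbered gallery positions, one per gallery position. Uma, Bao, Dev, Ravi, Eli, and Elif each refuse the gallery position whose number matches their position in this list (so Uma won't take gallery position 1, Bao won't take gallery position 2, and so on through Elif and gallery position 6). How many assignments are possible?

Let Aᵢ (for 1 ≤ i ≤ 6) be the placements that put person i in their forbidden gallery position. Any j of these fix j positions, leaving (8−j)! ways to fill the rest, and there are C(6,j) ways to pick which j.
By inclusion–exclusion, the number of valid placements is Σ_{j=0}^{6} (−1)^j C(6,j)·(8−j)!.
Computing: 40320 − 30240 + 10800 − 2400 + 360 − 36 + 2 = 18806.

18806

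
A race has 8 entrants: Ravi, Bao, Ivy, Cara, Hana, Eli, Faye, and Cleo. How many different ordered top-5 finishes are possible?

There are 8 choices for 1st place, 7 for 2nd, and so on down to 4 for position 5.
That gives 8 × 7 × 6 × 5 × 4 = 6720.

6720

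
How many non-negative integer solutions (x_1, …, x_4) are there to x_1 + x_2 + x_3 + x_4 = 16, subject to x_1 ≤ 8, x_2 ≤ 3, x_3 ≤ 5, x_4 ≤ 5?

52

Ignoring the caps, the number of non-negative solutions to x_1+…+x_4 = 16 is C(19,3) = 969.
Subtract solutions that violate a single cap (substitute x_i' = x_i − (cap_i+1)): x_1 ≥ 9 gives C(10,3) = 120; x_2 ≥ 4 gives C(15,3) = 455; x_3 ≥ 6 gives C(13,3) = 286; x_4 ≥ 6 gives C(13,3) = 286. Together 1147.
Add back pairs where two caps are both exceeded: 20 + 4 + 4 + 84 + 84 + 35 = 231.
Subtract triples: 0 + 0 + 0 + 1 = 1.
By inclusion–exclusion the count is 969 − 1147 + 231 − 1 = 52.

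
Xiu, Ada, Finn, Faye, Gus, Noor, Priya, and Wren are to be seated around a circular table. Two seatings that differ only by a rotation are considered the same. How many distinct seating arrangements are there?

5040

Around a circle, 8 distinct people have 8!/8 = (7)! = 5040 rotationally distinct seatings.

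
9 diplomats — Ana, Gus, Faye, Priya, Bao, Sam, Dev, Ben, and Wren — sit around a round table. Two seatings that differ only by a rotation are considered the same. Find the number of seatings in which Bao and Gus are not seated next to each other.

Without the restriction there are (8)! = 40320 seatings.
Those with Bao next to Gus: fuse the pair into one unit and seat 8 units around a circle — 2·(7)! = 10080.
Subtracting, 40320 − 10080 = 30240.

30240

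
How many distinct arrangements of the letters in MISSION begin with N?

180

With the first slot taken by N, it remains to arrange the other 6 letters (MISSIO).
Those 6 letters have I appearing twice and S appearing twice, giving (6)!/(2!·2!) = 180.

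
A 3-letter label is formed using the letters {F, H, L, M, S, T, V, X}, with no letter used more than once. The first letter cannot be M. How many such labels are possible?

294

The first letter has 8−1 = 7 choices (anything except M).
The remaining 2 letters are filled from the other 7 symbols without repetition: 7 × 6 = 42.
Total: 7 × 42 = 294.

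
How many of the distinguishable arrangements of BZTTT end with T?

12

Fix T in the last position and arrange the remaining 4 letters.
Those 4 letters have T appearing twice, giving (4)!/(2!) = 12.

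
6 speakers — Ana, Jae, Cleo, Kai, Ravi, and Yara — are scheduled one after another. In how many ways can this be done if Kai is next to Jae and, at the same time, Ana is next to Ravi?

96

Treat {Kai,Jae} as one block (2 orders) and {Ana,Ravi} as another (2 orders).
That leaves 4 units to arrange: 2 × 2 × 4! = 4 × 24 = 96.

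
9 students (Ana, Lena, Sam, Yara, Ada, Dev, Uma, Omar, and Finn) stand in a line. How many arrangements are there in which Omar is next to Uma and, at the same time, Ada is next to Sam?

Treat {Omar,Uma} as one block (2 orders) and {Ada,Sam} as another (2 orders).
That leaves 7 units to arrange: 2 × 2 × 7! = 4 × 5040 = 20160.

20160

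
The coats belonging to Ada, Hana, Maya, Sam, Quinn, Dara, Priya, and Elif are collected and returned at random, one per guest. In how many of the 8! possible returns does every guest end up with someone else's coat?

14833

Let Aᵢ be the assignments in which guest i gets their own coat. We want the size of the complement of A₁∪…∪A_8.
By inclusion–exclusion this is Σ_{j=0}^{8} (−1)^j C(8,j)·(8−j)!.
Computing: 40320 − 40320 + 20160 − 6720 + 1680 − 336 + 56 − 8 + 1 = 14833.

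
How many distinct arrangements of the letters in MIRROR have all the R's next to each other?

24

Treat the 3 copies of R as a single block. The multiset to arrange is then {RRR, I, M, O}, 4 items in all.
All 4 items are distinct, so there are (4)! = 24 arrangements.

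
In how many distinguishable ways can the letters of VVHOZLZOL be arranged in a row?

VVHOZLZOL has 9 letters with L appearing twice, O appearing twice, V appearing twice, and Z appearing twice.
The number of distinct arrangements is 9!/(2!·2!·2!·2!) = 362880/16 = 22680.

22680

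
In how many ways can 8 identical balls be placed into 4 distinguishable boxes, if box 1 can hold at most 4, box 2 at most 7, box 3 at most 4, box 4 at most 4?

104

Without the upper bounds there are C(11,3) = 165 ways to split 8 among 4 boxes.
Subtract solutions that violate a single cap (substitute x_i' = x_i − (cap_i+1)): x_1 ≥ 5 gives C(6,3) = 20; x_2 ≥ 8 gives C(3,3) = 1; x_3 ≥ 5 gives C(6,3) = 20; x_4 ≥ 5 gives C(6,3) = 20. Together 61.
No two caps can be exceeded simultaneously, so the pair terms are all 0.
By inclusion–exclusion the count is 165 − 61 + 0 = 104.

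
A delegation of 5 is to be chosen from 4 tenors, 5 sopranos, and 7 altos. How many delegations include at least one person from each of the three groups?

With no constraint there are C(16,5) = 4368 possible selections.
Selections missing a whole group: no tenors → C(12,5) = 792; no sopranos → C(11,5) = 462; no altos → C(9,5) = 126.
Add back selections omitting two groups (i.e. drawn from a single group): C(4,5) + C(5,5) + C(7,5) = 22.
By inclusion–exclusion: 4368 − 1380 + 22 = 3010.

3010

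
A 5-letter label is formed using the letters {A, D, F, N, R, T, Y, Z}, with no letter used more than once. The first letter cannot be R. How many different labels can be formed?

5880

The first letter has 8−1 = 7 choices (anything except R).
The remaining 4 letters are filled from the other 7 symbols without repetition: 7 × 6 × 5 × 4 = 840.
Total: 7 × 840 = 5880.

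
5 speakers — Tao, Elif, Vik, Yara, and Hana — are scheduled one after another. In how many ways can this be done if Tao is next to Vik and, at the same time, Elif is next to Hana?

24

Treat {Tao,Vik} as one block (2 orders) and {Elif,Hana} as another (2 orders).
That leaves 3 units to arrange: 2 × 2 × 3! = 4 × 6 = 24.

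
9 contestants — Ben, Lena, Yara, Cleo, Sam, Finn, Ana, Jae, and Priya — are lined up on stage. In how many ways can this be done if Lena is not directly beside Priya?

There are 9! = 362880 arrangements in all. If Lena and Priya are adjacent, merging them into one block gives 2·(8)! = 80640 arrangements.
So 362880 − 80640 = 282240 arrangements keep them apart.

282240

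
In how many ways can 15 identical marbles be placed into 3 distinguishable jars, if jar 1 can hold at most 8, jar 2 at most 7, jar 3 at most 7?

Ignoring the caps, the number of non-negative solutions to x_1+…+x_3 = 15 is C(17,2) = 136.
Subtract solutions that violate a single cap (substitute x_i' = x_i − (cap_i+1)): x_1 ≥ 9 gives C(8,2) = 28; x_2 ≥ 8 gives C(9,2) = 36; x_3 ≥ 8 gives C(9,2) = 36. Together 100.
No two caps can be exceeded simultaneously, so the pair terms are all 0.
By inclusion–exclusion the count is 136 − 100 + 0 = 36.

36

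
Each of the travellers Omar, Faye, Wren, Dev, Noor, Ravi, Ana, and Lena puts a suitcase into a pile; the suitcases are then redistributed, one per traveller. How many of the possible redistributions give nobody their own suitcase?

Count assignments avoiding every fixed point. For any j of the 8 travellers fixed to their own suitcase, the other 8−j can be arranged in (8−j)! ways.
By inclusion–exclusion this is Σ_{j=0}^{8} (−1)^j C(8,j)·(8−j)!.
Computing: 40320 − 40320 + 20160 − 6720 + 1680 − 336 + 56 − 8 + 1 = 14833.

14833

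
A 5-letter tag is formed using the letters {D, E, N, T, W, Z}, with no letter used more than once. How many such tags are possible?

Choose and order 5 of the 6 symbols: the first letter has 6 options, the next 5, and so on down to 2.
6 × 5 × 4 × 3 × 2 = 720.

720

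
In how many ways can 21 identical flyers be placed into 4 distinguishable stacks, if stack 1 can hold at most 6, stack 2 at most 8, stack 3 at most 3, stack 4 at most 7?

20

Ignoring the caps, the number of non-negative solutions to x_1+…+x_4 = 21 is C(24,3) = 2024.
Subtract solutions that violate a single cap (substitute x_i' = x_i − (cap_i+1)): x_1 ≥ 7 gives C(17,3) = 680; x_2 ≥ 9 gives C(15,3) = 455; x_3 ≥ 4 gives C(20,3) = 1140; x_4 ≥ 8 gives C(16,3) = 560. Together 2835.
Add back pairs where two caps are both exceeded: 56 + 286 + 84 + 165 + 35 + 220 = 846.
Subtract triples: 4 + 0 + 10 + 1 = 15.
By inclusion–exclusion the count is 2024 − 2835 + 846 − 15 = 20.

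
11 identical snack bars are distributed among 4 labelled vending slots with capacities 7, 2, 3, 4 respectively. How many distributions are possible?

Ignoring the caps, the number of non-negative solutions to x_1+…+x_4 = 11 is C(14,3) = 364.
Subtract solutions that violate a single cap (substitute x_i' = x_i − (cap_i+1)): x_1 ≥ 8 gives C(6,3) = 20; x_2 ≥ 3 gives C(11,3) = 165; x_3 ≥ 4 gives C(10,3) = 120; x_4 ≥ 5 gives C(9,3) = 84. Together 389.
Add back pairs where two caps are both exceeded: 1 + 0 + 0 + 35 + 20 + 10 = 66.
By inclusion–exclusion the count is 364 − 389 + 66 = 41.

41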